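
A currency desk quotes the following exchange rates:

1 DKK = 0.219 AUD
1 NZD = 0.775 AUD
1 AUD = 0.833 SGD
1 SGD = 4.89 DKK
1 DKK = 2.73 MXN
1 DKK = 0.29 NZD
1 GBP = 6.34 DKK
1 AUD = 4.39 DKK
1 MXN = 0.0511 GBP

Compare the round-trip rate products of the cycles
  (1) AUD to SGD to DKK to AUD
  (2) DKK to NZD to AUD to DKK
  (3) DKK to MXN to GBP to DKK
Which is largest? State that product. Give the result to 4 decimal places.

(1) 0.833 × 4.89 × 0.219 = 0.89207
(2) 0.29 × 0.775 × 4.39 = 0.98665
(3) 2.73 × 0.0511 × 6.34 = 0.88445
Highest is cycle (2) at 0.9867 (≤1, no arbitrage).

0.9867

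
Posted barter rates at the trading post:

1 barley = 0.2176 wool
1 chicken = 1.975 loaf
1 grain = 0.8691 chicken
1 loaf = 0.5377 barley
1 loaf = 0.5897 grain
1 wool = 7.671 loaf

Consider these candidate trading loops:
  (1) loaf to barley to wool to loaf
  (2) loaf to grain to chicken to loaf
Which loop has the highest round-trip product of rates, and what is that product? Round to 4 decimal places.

1.0122

(1) 0.5377 × 0.2176 × 7.671 = 0.89753
(2) 0.5897 × 0.8691 × 1.975 = 1.01220
Highest is cycle (2) at 1.0122 (>1, arbitrage).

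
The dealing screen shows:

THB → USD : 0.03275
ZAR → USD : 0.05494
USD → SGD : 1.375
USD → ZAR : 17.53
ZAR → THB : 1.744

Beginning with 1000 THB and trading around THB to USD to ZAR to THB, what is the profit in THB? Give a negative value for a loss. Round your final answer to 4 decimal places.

1.2435

1000 THB × 0.03275 = 32.75 USD
32.75 USD × 17.53 = 574.1075 ZAR
574.1075 ZAR × 1.744 = 1001.24348 THB
Net change: 1001.24348 − 1000 = 1.24348 THB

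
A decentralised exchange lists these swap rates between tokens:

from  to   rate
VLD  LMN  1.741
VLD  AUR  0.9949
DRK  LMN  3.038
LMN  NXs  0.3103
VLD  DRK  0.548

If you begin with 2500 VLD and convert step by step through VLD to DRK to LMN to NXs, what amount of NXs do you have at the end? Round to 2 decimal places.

2500 VLD × 0.548 = 1370 DRK
1370 DRK × 3.038 = 4162.06 LMN
4162.06 LMN × 0.3103 = 1291.487218 NXs

1291.49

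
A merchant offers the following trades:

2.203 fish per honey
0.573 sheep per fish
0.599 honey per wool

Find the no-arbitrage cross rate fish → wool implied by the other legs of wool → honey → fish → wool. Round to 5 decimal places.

0.75781

Known legs of the cycle: 0.599 × 2.203 = 1.319597
For no arbitrage the full-cycle product must be 1, so the missing rate is 1 / 1.319597 ≈ 0.7578071.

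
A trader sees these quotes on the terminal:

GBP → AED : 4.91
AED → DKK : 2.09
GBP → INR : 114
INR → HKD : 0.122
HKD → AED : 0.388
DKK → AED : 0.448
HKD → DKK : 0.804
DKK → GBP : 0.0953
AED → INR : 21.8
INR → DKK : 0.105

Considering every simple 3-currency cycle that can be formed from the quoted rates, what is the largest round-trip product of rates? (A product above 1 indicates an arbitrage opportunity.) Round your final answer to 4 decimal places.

INR→DKK→GBP→INR: 0.105 × 0.0953 × 114 = 1.14074
AED→INR→HKD→AED: 21.8 × 0.122 × 0.388 = 1.03192
AED→INR→DKK→AED: 21.8 × 0.105 × 0.448 = 1.02547
AED→DKK→GBP→AED: 2.09 × 0.0953 × 4.91 = 0.97796
Maximum is INR→DKK→GBP→INR at 1.1407; arbitrage exists.

1.1407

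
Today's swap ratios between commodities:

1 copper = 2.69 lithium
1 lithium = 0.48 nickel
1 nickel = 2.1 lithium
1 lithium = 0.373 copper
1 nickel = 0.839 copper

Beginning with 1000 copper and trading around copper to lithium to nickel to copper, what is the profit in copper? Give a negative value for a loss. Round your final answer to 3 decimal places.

83.317

1000 copper × 2.69 = 2690 lithium
2690 lithium × 0.48 = 1291.2 nickel
1291.2 nickel × 0.839 = 1083.3168 copper
Net change: 1083.3168 − 1000 = 83.3168 copper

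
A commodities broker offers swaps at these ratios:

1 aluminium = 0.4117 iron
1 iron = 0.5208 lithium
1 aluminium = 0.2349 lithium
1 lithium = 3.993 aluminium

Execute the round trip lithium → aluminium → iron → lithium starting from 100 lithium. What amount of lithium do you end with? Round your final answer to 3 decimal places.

100 lithium × 3.993 = 399.3 aluminium
399.3 aluminium × 0.4117 = 164.39181 iron
164.39181 iron × 0.5208 = 85.615254648 lithium

85.615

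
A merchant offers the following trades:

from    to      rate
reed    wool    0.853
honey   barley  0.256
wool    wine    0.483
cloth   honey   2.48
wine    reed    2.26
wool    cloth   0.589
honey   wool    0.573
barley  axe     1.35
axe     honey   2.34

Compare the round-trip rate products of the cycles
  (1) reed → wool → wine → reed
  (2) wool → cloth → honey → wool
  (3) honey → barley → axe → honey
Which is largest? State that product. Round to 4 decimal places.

0.9311

(1) 0.853 × 0.483 × 2.26 = 0.93112
(2) 0.589 × 2.48 × 0.573 = 0.83699
(3) 0.256 × 1.35 × 2.34 = 0.80870
Highest is cycle (1) at 0.9311 (≤1, no arbitrage).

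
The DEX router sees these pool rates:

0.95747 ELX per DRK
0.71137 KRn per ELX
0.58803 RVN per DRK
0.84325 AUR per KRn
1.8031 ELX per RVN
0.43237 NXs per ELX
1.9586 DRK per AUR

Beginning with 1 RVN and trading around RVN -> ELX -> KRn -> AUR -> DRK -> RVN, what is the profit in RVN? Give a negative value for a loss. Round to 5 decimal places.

1 RVN × 1.8031 = 1.8031 ELX
1.8031 ELX × 0.71137 = 1.282671247 KRn
1.282671247 KRn × 0.84325 = 1.08161252903275 AUR
1.08161252903275 AUR × 1.9586 = 2.11844629936354415 DRK
2.11844629936354415 DRK × 0.58803 = 1.2457099774147448665245 RVN
Net change: 1.2457099774147448665245 − 1 = 0.2457099774147448665245 RVN

0.24571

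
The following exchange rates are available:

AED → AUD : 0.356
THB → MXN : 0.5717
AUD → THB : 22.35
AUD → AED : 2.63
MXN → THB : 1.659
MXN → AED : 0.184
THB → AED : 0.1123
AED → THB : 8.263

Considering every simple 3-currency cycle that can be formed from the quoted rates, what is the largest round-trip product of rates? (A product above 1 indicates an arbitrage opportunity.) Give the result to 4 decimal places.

0.8935

AED→AUD→THB→AED: 0.356 × 22.35 × 0.1123 = 0.89353
AED→THB→MXN→AED: 8.263 × 0.5717 × 0.184 = 0.86921
Maximum is AED→AUD→THB→AED at 0.8935; no arbitrage — every cycle loses value.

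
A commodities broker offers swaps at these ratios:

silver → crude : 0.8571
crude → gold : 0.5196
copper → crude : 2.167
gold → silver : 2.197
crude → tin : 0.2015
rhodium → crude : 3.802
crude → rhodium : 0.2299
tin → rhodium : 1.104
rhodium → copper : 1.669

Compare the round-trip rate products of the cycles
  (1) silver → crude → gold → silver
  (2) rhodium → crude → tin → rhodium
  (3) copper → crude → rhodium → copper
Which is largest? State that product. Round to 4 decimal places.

0.9784

(1) 0.8571 × 0.5196 × 2.197 = 0.97843
(2) 3.802 × 0.2015 × 1.104 = 0.84578
(3) 2.167 × 0.2299 × 1.669 = 0.83148
Highest is cycle (1) at 0.9784 (≤1, no arbitrage).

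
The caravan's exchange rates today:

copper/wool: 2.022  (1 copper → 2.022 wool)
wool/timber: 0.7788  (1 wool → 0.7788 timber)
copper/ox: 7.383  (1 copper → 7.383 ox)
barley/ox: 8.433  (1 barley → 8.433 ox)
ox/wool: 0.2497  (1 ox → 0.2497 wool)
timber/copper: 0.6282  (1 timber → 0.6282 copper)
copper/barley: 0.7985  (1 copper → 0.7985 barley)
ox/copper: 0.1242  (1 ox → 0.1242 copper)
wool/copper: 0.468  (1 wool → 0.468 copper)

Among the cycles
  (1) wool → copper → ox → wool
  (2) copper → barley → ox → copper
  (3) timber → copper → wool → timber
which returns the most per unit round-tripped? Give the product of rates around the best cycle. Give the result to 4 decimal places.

0.9892

(1) 0.468 × 7.383 × 0.2497 = 0.86277
(2) 0.7985 × 8.433 × 0.1242 = 0.83633
(3) 0.6282 × 2.022 × 0.7788 = 0.98925
Highest is cycle (3) at 0.9892 (≤1, no arbitrage).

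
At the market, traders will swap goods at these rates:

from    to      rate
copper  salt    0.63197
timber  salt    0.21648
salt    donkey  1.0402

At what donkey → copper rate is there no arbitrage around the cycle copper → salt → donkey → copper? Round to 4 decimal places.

1.5212

Known legs of the cycle: 0.63197 × 1.0402 = 0.657375194
For no arbitrage the full-cycle product must be 1, so the missing rate is 1 / 0.657375194 ≈ 1.521201.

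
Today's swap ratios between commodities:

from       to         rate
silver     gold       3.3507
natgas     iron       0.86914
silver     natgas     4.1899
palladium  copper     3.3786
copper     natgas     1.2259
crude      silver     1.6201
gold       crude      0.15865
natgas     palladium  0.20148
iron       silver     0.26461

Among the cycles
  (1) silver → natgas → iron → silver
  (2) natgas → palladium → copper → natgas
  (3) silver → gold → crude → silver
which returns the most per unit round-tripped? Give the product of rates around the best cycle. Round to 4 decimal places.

(1) 4.1899 × 0.86914 × 0.26461 = 0.96361
(2) 0.20148 × 3.3786 × 1.2259 = 0.83450
(3) 3.3507 × 0.15865 × 1.6201 = 0.86123
Highest is cycle (1) at 0.9636 (≤1, no arbitrage).

0.9636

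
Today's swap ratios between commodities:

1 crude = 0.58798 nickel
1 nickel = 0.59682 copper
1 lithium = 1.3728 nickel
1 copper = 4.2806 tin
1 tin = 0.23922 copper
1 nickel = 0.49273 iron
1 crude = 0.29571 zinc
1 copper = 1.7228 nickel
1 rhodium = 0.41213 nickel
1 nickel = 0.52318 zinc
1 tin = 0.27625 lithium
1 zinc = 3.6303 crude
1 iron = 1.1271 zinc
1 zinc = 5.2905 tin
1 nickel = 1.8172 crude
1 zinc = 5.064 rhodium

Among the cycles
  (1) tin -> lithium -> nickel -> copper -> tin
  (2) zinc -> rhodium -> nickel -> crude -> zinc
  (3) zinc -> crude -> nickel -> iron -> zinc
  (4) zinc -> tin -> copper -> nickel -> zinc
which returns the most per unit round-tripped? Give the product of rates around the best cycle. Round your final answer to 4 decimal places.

(1) 0.27625 × 1.3728 × 0.59682 × 4.2806 = 0.96885
(2) 5.064 × 0.41213 × 1.8172 × 0.29571 = 1.12149
(3) 3.6303 × 0.58798 × 0.49273 × 1.1271 = 1.18543
(4) 5.2905 × 0.23922 × 1.7228 × 0.52318 = 1.14072
Highest is cycle (3) at 1.1854 (>1, arbitrage).

1.1854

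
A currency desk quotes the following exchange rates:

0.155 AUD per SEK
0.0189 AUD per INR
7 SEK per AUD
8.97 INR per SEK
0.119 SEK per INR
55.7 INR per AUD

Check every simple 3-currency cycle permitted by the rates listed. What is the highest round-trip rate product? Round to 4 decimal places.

SEK→INR→AUD→SEK: 8.97 × 0.0189 × 7 = 1.18673
SEK→AUD→INR→SEK: 0.155 × 55.7 × 0.119 = 1.02739
Maximum is SEK→INR→AUD→SEK at 1.1867; arbitrage exists.

1.1867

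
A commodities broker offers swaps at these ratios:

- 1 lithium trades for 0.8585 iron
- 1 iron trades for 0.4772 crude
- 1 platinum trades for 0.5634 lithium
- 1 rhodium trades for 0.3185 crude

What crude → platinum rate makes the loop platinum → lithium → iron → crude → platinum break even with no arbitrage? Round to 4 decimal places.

4.3325

Known legs of the cycle: 0.5634 × 0.8585 × 0.4772 = 0.23081157108
For no arbitrage the full-cycle product must be 1, so the missing rate is 1 / 0.23081157108 ≈ 4.332538.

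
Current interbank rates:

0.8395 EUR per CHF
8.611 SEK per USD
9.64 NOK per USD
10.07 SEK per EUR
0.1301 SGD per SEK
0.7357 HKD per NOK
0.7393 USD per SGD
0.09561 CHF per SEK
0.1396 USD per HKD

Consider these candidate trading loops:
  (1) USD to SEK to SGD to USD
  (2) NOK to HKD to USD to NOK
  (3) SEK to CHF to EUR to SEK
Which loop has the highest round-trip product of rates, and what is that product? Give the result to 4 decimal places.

(1) 8.611 × 0.1301 × 0.7393 = 0.82823
(2) 0.7357 × 0.1396 × 9.64 = 0.99006
(3) 0.09561 × 0.8395 × 10.07 = 0.80826
Highest is cycle (2) at 0.9901 (≤1, no arbitrage).

0.9901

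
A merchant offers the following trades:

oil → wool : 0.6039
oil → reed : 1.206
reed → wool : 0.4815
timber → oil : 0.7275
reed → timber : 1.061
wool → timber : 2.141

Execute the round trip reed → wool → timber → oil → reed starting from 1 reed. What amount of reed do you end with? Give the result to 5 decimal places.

0.90447

1 reed × 0.4815 = 0.4815 wool
0.4815 wool × 2.141 = 1.0308915 timber
1.0308915 timber × 0.7275 = 0.74997356625 oil
0.74997356625 oil × 1.206 = 0.9044681208975 reed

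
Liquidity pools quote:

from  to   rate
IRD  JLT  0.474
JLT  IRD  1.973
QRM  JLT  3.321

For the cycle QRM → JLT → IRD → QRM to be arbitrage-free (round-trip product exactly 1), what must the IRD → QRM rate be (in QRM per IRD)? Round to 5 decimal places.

0.15262

Known legs of the cycle: 3.321 × 1.973 = 6.552333
For no arbitrage the full-cycle product must be 1, so the missing rate is 1 / 6.552333 ≈ 0.1526174.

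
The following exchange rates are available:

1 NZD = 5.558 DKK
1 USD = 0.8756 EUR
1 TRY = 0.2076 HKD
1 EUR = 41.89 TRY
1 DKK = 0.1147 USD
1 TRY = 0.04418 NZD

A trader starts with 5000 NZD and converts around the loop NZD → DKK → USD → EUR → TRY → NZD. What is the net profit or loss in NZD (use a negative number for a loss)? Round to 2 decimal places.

5000 NZD × 5.558 = 27790 DKK
27790 DKK × 0.1147 = 3187.513 USD
3187.513 USD × 0.8756 = 2790.9863828 EUR
2790.9863828 EUR × 41.89 = 116914.419575492 TRY
116914.419575492 TRY × 0.04418 = 5165.27905684523656 NZD
Net change: 5165.27905684523656 − 5000 = 165.27905684523656 NZD

165.28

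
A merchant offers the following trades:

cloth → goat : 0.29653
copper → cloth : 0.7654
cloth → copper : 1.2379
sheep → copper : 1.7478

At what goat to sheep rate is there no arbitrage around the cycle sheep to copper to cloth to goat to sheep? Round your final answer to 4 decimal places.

Known legs of the cycle: 1.7478 × 0.7654 × 0.29653 = 0.3966877875636
For no arbitrage the full-cycle product must be 1, so the missing rate is 1 / 0.3966877875636 ≈ 2.520874.

2.5209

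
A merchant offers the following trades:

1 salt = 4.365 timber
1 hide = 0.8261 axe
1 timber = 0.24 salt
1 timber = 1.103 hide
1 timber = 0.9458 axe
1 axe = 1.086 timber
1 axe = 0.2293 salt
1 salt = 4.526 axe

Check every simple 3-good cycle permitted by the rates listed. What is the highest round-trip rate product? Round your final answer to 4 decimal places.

timber→salt→axe→timber: 0.24 × 4.526 × 1.086 = 1.17966
hide→axe→timber→hide: 0.8261 × 1.086 × 1.103 = 0.98955
timber→axe→salt→timber: 0.9458 × 0.2293 × 4.365 = 0.94665
Maximum is timber→salt→axe→timber at 1.1797; arbitrage exists.

1.1797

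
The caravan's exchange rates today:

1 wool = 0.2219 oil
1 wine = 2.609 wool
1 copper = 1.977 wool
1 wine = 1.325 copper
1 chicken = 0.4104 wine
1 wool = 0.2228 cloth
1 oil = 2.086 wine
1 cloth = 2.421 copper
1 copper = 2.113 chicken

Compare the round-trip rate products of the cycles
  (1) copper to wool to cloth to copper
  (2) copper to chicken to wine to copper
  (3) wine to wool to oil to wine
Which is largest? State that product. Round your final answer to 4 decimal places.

(1) 1.977 × 0.2228 × 2.421 = 1.06639
(2) 2.113 × 0.4104 × 1.325 = 1.14901
(3) 2.609 × 0.2219 × 2.086 = 1.20766
Highest is cycle (3) at 1.2077 (>1, arbitrage).

1.2077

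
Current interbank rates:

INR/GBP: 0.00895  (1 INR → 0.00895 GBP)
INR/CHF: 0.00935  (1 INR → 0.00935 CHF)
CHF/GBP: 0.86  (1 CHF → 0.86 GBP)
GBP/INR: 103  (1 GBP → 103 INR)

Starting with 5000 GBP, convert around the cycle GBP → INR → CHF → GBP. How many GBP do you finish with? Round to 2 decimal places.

5000 GBP × 103 = 515000 INR
515000 INR × 0.00935 = 4815.25 CHF
4815.25 CHF × 0.86 = 4141.115 GBP

4141.12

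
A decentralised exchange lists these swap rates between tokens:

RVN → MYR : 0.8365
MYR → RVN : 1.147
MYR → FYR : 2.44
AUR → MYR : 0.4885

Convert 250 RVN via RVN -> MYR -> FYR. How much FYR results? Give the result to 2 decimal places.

250 RVN × 0.8365 = 209.125 MYR
209.125 MYR × 2.44 = 510.265 FYR

510.27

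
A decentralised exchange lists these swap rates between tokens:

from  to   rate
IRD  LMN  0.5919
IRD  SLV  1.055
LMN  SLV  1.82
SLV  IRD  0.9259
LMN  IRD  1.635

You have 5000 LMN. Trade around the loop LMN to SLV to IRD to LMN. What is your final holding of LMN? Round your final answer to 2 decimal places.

5000 LMN × 1.82 = 9100 SLV
9100 SLV × 0.9259 = 8425.69 IRD
8425.69 IRD × 0.5919 = 4987.165911 LMN

4987.17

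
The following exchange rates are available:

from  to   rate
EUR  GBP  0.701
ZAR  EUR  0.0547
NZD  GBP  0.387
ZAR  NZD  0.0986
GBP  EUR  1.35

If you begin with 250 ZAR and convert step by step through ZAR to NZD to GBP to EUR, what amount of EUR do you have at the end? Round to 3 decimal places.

250 ZAR × 0.0986 = 24.65 NZD
24.65 NZD × 0.387 = 9.53955 GBP
9.53955 GBP × 1.35 = 12.8783925 EUR

12.878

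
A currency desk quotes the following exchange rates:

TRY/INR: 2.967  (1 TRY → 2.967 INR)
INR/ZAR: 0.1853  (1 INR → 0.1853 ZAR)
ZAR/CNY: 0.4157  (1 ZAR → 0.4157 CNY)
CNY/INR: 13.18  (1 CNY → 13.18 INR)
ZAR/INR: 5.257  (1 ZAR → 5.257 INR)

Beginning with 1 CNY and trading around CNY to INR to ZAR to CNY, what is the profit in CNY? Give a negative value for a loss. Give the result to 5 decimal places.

0.01524

1 CNY × 13.18 = 13.18 INR
13.18 INR × 0.1853 = 2.442254 ZAR
2.442254 ZAR × 0.4157 = 1.0152449878 CNY
Net change: 1.0152449878 − 1 = 0.0152449878 CNY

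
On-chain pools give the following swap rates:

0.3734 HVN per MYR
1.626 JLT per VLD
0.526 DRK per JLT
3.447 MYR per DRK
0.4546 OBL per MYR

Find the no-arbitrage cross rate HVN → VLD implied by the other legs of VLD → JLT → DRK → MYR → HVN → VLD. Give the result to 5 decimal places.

0.90840

Known legs of the cycle: 1.626 × 0.526 × 3.447 × 0.3734 = 1.1008341213048
For no arbitrage the full-cycle product must be 1, so the missing rate is 1 / 1.1008341213048 ≈ 0.9084021.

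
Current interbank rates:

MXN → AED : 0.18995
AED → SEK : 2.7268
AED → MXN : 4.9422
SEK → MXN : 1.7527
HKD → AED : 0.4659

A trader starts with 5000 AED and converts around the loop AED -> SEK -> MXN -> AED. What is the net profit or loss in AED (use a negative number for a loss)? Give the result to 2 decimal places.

-460.90

5000 AED × 2.7268 = 13634 SEK
13634 SEK × 1.7527 = 23896.3118 MXN
23896.3118 MXN × 0.18995 = 4539.10442641 AED
Net change: 4539.10442641 − 5000 = -460.89557359 AED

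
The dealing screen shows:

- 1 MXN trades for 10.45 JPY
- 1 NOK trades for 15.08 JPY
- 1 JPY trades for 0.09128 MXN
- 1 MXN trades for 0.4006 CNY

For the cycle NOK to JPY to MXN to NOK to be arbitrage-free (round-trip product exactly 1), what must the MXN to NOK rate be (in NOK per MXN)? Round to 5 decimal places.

Known legs of the cycle: 15.08 × 0.09128 = 1.3765024
For no arbitrage the full-cycle product must be 1, so the missing rate is 1 / 1.3765024 ≈ 0.7264789.

0.72648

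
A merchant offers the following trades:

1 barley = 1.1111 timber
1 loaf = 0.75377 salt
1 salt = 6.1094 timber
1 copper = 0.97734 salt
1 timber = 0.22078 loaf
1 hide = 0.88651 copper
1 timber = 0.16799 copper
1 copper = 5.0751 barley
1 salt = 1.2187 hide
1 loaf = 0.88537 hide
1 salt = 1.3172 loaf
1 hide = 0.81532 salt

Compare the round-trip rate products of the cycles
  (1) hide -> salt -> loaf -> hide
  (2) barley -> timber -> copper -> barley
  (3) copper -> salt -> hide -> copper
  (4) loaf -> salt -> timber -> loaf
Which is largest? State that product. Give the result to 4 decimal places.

(1) 0.81532 × 1.3172 × 0.88537 = 0.95083
(2) 1.1111 × 0.16799 × 5.0751 = 0.94729
(3) 0.97734 × 1.2187 × 0.88651 = 1.05591
(4) 0.75377 × 6.1094 × 0.22078 = 1.01671
Highest is cycle (3) at 1.0559 (>1, arbitrage).

1.0559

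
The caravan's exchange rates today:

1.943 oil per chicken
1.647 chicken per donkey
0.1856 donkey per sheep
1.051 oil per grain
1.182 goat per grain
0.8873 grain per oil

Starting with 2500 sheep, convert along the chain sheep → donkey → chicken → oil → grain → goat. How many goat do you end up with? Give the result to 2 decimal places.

2500 sheep × 0.1856 = 464 donkey
464 donkey × 1.647 = 764.208 chicken
764.208 chicken × 1.943 = 1484.856144 oil
1484.856144 oil × 0.8873 = 1317.5128565712 grain
1317.5128565712 grain × 1.182 = 1557.3001964671584 goat

1557.30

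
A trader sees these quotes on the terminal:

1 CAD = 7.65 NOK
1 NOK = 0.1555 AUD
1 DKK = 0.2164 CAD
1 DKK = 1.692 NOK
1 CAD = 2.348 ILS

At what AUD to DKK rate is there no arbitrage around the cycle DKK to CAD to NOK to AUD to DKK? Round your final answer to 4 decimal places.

Known legs of the cycle: 0.2164 × 7.65 × 0.1555 = 0.25742403
For no arbitrage the full-cycle product must be 1, so the missing rate is 1 / 0.25742403 ≈ 3.884641.

3.8846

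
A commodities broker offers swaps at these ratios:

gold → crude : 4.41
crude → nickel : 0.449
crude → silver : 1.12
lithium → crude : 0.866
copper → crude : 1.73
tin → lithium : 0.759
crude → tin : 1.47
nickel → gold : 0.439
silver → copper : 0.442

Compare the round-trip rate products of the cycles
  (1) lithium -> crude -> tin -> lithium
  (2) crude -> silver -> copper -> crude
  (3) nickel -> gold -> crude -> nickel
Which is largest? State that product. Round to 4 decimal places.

(1) 0.866 × 1.47 × 0.759 = 0.96622
(2) 1.12 × 0.442 × 1.73 = 0.85642
(3) 0.439 × 4.41 × 0.449 = 0.86926
Highest is cycle (1) at 0.9662 (≤1, no arbitrage).

0.9662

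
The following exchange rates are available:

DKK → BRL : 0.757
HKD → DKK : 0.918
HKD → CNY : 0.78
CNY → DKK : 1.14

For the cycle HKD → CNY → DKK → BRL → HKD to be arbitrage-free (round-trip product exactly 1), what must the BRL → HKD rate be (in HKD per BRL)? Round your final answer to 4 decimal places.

Known legs of the cycle: 0.78 × 1.14 × 0.757 = 0.6731244
For no arbitrage the full-cycle product must be 1, so the missing rate is 1 / 0.6731244 ≈ 1.485609.

1.4856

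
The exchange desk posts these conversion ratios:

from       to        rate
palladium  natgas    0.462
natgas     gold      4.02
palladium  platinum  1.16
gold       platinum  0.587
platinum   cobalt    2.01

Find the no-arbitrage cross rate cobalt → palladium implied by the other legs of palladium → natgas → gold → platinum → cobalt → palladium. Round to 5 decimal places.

Known legs of the cycle: 0.462 × 4.02 × 0.587 × 2.01 = 2.1913017588
For no arbitrage the full-cycle product must be 1, so the missing rate is 1 / 2.1913017588 ≈ 0.4563497.

0.45635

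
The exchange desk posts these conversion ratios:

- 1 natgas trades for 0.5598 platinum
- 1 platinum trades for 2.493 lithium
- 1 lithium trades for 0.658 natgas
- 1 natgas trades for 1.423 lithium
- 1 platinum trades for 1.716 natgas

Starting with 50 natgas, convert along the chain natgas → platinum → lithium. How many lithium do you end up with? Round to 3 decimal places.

69.779

50 natgas × 0.5598 = 27.99 platinum
27.99 platinum × 2.493 = 69.77907 lithium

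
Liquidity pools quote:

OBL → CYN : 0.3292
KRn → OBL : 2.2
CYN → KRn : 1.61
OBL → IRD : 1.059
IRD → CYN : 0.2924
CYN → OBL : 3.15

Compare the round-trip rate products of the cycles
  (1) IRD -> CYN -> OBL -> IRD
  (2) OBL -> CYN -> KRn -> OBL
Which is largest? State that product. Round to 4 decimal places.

(1) 0.2924 × 3.15 × 1.059 = 0.97540
(2) 0.3292 × 1.61 × 2.2 = 1.16603
Highest is cycle (2) at 1.1660 (>1, arbitrage).

1.1660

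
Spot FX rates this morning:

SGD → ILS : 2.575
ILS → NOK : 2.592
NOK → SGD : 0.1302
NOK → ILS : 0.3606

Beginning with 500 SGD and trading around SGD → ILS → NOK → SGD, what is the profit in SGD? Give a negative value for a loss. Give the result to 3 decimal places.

-65.497

500 SGD × 2.575 = 1287.5 ILS
1287.5 ILS × 2.592 = 3337.2 NOK
3337.2 NOK × 0.1302 = 434.50344 SGD
Net change: 434.50344 − 500 = -65.49656 SGD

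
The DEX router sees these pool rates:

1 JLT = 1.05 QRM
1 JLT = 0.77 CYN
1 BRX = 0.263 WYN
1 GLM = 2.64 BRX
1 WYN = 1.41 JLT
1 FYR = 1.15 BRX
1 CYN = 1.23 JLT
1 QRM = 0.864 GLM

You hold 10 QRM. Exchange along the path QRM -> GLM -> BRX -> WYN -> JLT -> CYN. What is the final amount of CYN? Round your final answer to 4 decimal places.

10 QRM × 0.864 = 8.64 GLM
8.64 GLM × 2.64 = 22.8096 BRX
22.8096 BRX × 0.263 = 5.9989248 WYN
5.9989248 WYN × 1.41 = 8.458483968 JLT
8.458483968 JLT × 0.77 = 6.51303265536 CYN

6.5130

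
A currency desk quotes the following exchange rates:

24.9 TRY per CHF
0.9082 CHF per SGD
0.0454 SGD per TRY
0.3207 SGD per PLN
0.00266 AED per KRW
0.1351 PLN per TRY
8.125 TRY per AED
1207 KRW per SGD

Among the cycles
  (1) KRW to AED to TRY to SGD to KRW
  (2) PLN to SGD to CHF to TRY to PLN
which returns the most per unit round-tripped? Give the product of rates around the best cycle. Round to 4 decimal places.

(1) 0.00266 × 8.125 × 0.0454 × 1207 = 1.18432
(2) 0.3207 × 0.9082 × 24.9 × 0.1351 = 0.97979
Highest is cycle (1) at 1.1843 (>1, arbitrage).

1.1843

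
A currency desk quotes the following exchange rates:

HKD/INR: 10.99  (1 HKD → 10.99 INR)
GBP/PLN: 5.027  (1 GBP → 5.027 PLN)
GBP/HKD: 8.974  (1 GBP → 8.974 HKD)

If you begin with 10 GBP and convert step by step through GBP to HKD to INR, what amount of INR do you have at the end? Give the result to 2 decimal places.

10 GBP × 8.974 = 89.74 HKD
89.74 HKD × 10.99 = 986.2426 INR

986.24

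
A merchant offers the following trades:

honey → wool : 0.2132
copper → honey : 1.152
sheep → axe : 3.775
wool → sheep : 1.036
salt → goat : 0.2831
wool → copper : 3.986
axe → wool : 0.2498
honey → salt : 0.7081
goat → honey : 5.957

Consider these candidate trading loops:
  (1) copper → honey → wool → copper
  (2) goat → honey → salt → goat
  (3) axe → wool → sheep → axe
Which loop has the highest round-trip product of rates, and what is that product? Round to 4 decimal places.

1.1942

(1) 1.152 × 0.2132 × 3.986 = 0.97899
(2) 5.957 × 0.7081 × 0.2831 = 1.19416
(3) 0.2498 × 1.036 × 3.775 = 0.97694
Highest is cycle (2) at 1.1942 (>1, arbitrage).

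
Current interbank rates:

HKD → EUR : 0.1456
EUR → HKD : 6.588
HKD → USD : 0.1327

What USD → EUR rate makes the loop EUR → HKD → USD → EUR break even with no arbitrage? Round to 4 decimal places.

Known legs of the cycle: 6.588 × 0.1327 = 0.8742276
For no arbitrage the full-cycle product must be 1, so the missing rate is 1 / 0.8742276 ≈ 1.143867.

1.1439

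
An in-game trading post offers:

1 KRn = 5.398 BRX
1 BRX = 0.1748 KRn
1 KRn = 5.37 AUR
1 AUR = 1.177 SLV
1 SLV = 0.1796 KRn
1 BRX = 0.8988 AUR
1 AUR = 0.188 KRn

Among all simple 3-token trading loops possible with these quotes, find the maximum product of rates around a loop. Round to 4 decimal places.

1.1352

AUR→SLV→KRn→AUR: 1.177 × 0.1796 × 5.37 = 1.13516
AUR→KRn→BRX→AUR: 0.188 × 5.398 × 0.8988 = 0.91212
Maximum is AUR→SLV→KRn→AUR at 1.1352; arbitrage exists.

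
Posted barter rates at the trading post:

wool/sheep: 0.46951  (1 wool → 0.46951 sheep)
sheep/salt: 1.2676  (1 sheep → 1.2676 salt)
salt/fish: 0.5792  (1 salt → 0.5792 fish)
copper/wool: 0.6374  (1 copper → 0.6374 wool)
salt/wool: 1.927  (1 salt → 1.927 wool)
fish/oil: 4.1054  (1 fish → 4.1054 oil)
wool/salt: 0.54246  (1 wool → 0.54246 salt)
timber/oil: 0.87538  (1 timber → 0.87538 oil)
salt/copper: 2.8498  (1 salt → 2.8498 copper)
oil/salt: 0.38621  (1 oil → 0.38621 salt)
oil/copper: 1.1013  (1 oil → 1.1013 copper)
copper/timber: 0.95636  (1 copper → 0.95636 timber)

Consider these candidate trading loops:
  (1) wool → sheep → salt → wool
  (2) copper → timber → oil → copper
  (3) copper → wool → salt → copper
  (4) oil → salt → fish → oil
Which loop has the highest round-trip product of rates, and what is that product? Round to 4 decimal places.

(1) 0.46951 × 1.2676 × 1.927 = 1.14686
(2) 0.95636 × 0.87538 × 1.1013 = 0.92198
(3) 0.6374 × 0.54246 × 2.8498 = 0.98536
(4) 0.38621 × 0.5792 × 4.1054 = 0.91835
Highest is cycle (1) at 1.1469 (>1, arbitrage).

1.1469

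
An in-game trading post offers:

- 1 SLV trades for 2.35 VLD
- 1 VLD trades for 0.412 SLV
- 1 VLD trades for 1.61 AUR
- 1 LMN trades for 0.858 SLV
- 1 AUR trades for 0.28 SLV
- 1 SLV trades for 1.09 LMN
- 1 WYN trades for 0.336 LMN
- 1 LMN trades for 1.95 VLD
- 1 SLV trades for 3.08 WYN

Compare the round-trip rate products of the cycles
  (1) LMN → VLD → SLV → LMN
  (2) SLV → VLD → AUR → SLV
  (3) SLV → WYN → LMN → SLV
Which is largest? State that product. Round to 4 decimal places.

(1) 1.95 × 0.412 × 1.09 = 0.87571
(2) 2.35 × 1.61 × 0.28 = 1.05938
(3) 3.08 × 0.336 × 0.858 = 0.88793
Highest is cycle (2) at 1.0594 (>1, arbitrage).

1.0594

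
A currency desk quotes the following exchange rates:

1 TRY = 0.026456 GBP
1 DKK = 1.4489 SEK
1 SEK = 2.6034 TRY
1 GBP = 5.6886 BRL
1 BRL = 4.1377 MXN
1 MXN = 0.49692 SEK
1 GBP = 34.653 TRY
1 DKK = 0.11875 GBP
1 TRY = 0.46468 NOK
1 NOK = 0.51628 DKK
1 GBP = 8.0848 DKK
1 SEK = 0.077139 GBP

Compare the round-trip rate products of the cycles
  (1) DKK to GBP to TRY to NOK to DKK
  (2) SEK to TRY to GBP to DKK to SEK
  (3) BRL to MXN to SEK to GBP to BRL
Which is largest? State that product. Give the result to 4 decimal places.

0.9872

(1) 0.11875 × 34.653 × 0.46468 × 0.51628 = 0.98722
(2) 2.6034 × 0.026456 × 8.0848 × 1.4489 = 0.80681
(3) 4.1377 × 0.49692 × 0.077139 × 5.6886 = 0.90225
Highest is cycle (1) at 0.9872 (≤1, no arbitrage).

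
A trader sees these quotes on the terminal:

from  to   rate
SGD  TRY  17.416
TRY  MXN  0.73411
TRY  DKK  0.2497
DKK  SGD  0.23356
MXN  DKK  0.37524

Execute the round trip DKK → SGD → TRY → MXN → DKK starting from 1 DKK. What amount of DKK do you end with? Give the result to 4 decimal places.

1.1205

1 DKK × 0.23356 = 0.23356 SGD
0.23356 SGD × 17.416 = 4.06768096 TRY
4.06768096 TRY × 0.73411 = 2.9861252695456 MXN
2.9861252695456 MXN × 0.37524 = 1.120513646144290944 DKK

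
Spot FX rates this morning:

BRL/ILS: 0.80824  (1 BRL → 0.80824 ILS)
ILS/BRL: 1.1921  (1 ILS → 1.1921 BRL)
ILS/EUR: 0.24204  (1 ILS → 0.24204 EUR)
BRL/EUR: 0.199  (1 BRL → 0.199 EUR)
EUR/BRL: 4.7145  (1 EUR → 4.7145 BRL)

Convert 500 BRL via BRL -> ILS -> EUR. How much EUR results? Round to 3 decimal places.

97.813

500 BRL × 0.80824 = 404.12 ILS
404.12 ILS × 0.24204 = 97.8132048 EUR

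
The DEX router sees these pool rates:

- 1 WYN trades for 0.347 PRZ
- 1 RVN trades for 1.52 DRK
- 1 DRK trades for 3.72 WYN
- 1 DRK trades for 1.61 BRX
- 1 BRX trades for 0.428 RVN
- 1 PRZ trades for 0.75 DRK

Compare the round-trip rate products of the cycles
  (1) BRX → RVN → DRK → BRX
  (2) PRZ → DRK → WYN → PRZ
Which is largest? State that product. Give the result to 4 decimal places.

(1) 0.428 × 1.52 × 1.61 = 1.04740
(2) 0.75 × 3.72 × 0.347 = 0.96813
Highest is cycle (1) at 1.0474 (>1, arbitrage).

1.0474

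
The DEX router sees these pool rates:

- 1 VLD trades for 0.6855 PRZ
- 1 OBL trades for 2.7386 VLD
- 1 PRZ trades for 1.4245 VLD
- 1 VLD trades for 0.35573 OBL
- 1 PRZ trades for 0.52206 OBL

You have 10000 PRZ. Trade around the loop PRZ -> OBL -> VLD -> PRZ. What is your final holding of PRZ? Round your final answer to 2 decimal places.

9800.69

10000 PRZ × 0.52206 = 5220.6 OBL
5220.6 OBL × 2.7386 = 14297.13516 VLD
14297.13516 VLD × 0.6855 = 9800.68615218 PRZ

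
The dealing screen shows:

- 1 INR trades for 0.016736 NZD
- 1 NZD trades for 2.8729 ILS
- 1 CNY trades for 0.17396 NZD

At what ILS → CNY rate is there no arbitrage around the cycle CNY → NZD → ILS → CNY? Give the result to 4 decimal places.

Known legs of the cycle: 0.17396 × 2.8729 = 0.499769684
For no arbitrage the full-cycle product must be 1, so the missing rate is 1 / 0.499769684 ≈ 2.000922.

2.0009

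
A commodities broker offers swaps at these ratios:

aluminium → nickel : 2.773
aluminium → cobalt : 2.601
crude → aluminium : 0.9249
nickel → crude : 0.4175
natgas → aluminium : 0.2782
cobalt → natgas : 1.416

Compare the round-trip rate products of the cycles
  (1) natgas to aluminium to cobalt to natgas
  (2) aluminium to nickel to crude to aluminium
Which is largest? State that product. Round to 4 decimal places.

1.0708

(1) 0.2782 × 2.601 × 1.416 = 1.02462
(2) 2.773 × 0.4175 × 0.9249 = 1.07078
Highest is cycle (2) at 1.0708 (>1, arbitrage).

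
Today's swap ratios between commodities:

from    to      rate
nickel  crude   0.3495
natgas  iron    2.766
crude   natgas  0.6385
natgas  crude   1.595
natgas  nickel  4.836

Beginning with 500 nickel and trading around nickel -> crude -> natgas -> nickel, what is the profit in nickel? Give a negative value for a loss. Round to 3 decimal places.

39.591

500 nickel × 0.3495 = 174.75 crude
174.75 crude × 0.6385 = 111.577875 natgas
111.577875 natgas × 4.836 = 539.5906035 nickel
Net change: 539.5906035 − 500 = 39.5906035 nickel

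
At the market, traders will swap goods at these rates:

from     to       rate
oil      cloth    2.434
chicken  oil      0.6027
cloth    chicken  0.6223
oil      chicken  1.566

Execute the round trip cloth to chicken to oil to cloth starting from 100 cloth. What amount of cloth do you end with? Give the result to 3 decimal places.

100 cloth × 0.6223 = 62.23 chicken
62.23 chicken × 0.6027 = 37.506021 oil
37.506021 oil × 2.434 = 91.289655114 cloth

91.290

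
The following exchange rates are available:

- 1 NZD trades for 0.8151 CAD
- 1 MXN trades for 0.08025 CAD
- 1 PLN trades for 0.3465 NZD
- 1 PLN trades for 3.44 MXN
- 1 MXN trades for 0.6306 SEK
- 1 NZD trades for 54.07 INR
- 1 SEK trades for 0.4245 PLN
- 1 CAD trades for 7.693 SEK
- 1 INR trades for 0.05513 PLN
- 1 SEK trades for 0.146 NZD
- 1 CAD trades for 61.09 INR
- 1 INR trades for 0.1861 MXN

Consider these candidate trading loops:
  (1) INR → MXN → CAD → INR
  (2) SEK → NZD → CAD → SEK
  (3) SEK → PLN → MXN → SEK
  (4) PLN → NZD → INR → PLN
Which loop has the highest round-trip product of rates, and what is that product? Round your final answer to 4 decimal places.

1.0329

(1) 0.1861 × 0.08025 × 61.09 = 0.91235
(2) 0.146 × 0.8151 × 7.693 = 0.91550
(3) 0.4245 × 3.44 × 0.6306 = 0.92085
(4) 0.3465 × 54.07 × 0.05513 = 1.03287
Highest is cycle (4) at 1.0329 (>1, arbitrage).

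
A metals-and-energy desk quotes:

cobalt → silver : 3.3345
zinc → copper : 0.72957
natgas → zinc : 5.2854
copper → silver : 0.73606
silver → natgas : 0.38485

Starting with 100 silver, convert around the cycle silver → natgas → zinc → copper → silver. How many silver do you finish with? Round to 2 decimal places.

109.23

100 silver × 0.38485 = 38.485 natgas
38.485 natgas × 5.2854 = 203.408619 zinc
203.408619 zinc × 0.72957 = 148.40082616383 copper
148.40082616383 copper × 0.73606 = 109.2319121061487098 silver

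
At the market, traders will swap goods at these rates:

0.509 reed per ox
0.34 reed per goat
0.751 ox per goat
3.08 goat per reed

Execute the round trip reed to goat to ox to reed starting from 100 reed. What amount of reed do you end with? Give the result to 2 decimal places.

117.74

100 reed × 3.08 = 308 goat
308 goat × 0.751 = 231.308 ox
231.308 ox × 0.509 = 117.735772 reed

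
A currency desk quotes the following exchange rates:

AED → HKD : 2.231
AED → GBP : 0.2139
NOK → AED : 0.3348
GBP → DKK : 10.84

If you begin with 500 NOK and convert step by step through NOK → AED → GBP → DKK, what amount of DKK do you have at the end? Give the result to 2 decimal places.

388.15

500 NOK × 0.3348 = 167.4 AED
167.4 AED × 0.2139 = 35.80686 GBP
35.80686 GBP × 10.84 = 388.1463624 DKK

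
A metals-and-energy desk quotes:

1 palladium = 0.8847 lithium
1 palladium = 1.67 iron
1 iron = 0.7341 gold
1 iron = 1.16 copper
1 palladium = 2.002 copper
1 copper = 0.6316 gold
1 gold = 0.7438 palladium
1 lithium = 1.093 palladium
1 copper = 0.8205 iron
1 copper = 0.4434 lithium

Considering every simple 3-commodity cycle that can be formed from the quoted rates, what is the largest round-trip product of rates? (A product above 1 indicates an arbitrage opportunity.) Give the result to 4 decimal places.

0.9702

palladium→copper→lithium→palladium: 2.002 × 0.4434 × 1.093 = 0.97024
palladium→copper→gold→palladium: 2.002 × 0.6316 × 0.7438 = 0.94051
palladium→iron→gold→palladium: 1.67 × 0.7341 × 0.7438 = 0.91186
Maximum is palladium→copper→lithium→palladium at 0.9702; no arbitrage — every cycle loses value.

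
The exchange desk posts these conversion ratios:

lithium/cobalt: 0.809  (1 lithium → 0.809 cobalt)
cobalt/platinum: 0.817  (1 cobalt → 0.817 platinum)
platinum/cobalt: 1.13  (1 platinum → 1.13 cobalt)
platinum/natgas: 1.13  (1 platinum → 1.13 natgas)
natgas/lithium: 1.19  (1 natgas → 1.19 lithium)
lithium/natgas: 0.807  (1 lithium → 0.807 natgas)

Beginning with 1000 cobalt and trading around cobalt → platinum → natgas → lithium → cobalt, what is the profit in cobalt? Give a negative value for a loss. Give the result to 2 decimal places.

1000 cobalt × 0.817 = 817 platinum
817 platinum × 1.13 = 923.21 natgas
923.21 natgas × 1.19 = 1098.6199 lithium
1098.6199 lithium × 0.809 = 888.7834991 cobalt
Net change: 888.7834991 − 1000 = -111.2165009 cobalt

-111.22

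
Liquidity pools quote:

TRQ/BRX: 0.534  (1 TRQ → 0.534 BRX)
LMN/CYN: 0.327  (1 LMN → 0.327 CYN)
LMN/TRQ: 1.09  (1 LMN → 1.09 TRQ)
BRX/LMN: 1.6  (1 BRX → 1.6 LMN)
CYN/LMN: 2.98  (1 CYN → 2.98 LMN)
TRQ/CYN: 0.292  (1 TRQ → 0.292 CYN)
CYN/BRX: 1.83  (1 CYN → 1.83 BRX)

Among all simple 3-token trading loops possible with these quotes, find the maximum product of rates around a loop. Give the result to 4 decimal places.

0.9575

CYN→BRX→LMN→CYN: 1.83 × 1.6 × 0.327 = 0.95746
CYN→LMN→TRQ→CYN: 2.98 × 1.09 × 0.292 = 0.94847
BRX→LMN→TRQ→BRX: 1.6 × 1.09 × 0.534 = 0.93130
Maximum is CYN→BRX→LMN→CYN at 0.9575; no arbitrage — every cycle loses value.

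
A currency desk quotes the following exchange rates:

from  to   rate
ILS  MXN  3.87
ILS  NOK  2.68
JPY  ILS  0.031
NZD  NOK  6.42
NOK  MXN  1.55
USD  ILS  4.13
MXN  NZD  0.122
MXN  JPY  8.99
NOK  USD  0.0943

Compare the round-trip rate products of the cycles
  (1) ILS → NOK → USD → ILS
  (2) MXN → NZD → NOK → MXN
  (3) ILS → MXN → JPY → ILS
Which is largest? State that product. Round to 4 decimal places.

(1) 2.68 × 0.0943 × 4.13 = 1.04375
(2) 0.122 × 6.42 × 1.55 = 1.21402
(3) 3.87 × 8.99 × 0.031 = 1.07853
Highest is cycle (2) at 1.2140 (>1, arbitrage).

1.2140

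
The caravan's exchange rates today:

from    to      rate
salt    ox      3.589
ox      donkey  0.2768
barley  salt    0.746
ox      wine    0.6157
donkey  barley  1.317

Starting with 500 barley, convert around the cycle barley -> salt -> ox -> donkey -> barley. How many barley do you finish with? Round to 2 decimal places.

500 barley × 0.746 = 373 salt
373 salt × 3.589 = 1338.697 ox
1338.697 ox × 0.2768 = 370.5513296 donkey
370.5513296 donkey × 1.317 = 488.0161010832 barley

488.02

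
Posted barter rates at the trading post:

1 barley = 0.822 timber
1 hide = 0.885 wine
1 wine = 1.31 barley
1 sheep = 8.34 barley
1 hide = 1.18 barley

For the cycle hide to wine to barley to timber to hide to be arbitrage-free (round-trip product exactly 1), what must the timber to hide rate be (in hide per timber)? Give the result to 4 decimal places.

Known legs of the cycle: 0.885 × 1.31 × 0.822 = 0.9529857
For no arbitrage the full-cycle product must be 1, so the missing rate is 1 / 0.9529857 ≈ 1.049334.

1.0493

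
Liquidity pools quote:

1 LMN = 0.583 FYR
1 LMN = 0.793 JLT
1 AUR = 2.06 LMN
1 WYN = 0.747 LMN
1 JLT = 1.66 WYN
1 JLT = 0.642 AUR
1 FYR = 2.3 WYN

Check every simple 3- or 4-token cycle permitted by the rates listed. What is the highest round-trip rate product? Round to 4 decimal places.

AUR→LMN→JLT→AUR: 2.06 × 0.793 × 0.642 = 1.04876
FYR→WYN→LMN→FYR: 2.3 × 0.747 × 0.583 = 1.00165
JLT→WYN→LMN→JLT: 1.66 × 0.747 × 0.793 = 0.98334
Maximum is AUR→LMN→JLT→AUR at 1.0488; arbitrage exists.

1.0488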